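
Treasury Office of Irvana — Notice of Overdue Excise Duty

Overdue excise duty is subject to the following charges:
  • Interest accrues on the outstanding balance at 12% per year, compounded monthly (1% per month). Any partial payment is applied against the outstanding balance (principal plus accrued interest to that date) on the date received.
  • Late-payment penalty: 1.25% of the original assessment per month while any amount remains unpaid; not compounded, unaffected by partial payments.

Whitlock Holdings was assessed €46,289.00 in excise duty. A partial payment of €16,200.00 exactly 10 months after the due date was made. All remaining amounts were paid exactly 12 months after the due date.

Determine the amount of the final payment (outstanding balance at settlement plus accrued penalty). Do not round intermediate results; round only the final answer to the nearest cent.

€42,577.33

Balance at month 10: €46,289.0000 × (1 + 0.01)^10 = €51,131.8536…
After €16,200.00 payment: €51,131.8536… − €16,200.00 = €34,931.8536…
Balance at month 12: €34,931.8536… × (1 + 0.01)^2 = €35,633.9838…
Penalty: 12 × 1.25% × €46,289.00 = €6,943.35
Final settlement = outstanding balance + penalty = €35,633.9838… + €6,943.35 = €42,577.33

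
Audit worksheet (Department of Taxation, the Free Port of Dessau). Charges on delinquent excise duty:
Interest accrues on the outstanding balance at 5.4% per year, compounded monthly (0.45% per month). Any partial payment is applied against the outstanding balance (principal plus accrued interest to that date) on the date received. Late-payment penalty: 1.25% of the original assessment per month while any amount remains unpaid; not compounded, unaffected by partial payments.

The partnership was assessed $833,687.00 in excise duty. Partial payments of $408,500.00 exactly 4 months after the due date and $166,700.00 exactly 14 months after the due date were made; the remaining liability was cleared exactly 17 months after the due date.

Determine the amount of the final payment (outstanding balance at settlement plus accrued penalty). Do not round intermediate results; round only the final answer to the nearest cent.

$474,957.16

Balance at month 4: $833,687.0000 × (1 + 0.0045)^4 = $848,794.9632…
After $408,500.00 payment: $848,794.9632… − $408,500.00 = $440,294.9632…
Balance at month 14: $440,294.9632… × (1 + 0.0045)^10 = $460,514.3081…
After $166,700.00 payment: $460,514.3081… − $166,700.00 = $293,814.3081…
Balance at month 17: $293,814.3081… × (1 + 0.0045)^3 = $297,798.6772…
Penalty: 17 × 1.25% × $833,687.00 = $177,158.49…
Final settlement = outstanding balance + penalty = $297,798.6772… + $177,158.49… = $474,957.16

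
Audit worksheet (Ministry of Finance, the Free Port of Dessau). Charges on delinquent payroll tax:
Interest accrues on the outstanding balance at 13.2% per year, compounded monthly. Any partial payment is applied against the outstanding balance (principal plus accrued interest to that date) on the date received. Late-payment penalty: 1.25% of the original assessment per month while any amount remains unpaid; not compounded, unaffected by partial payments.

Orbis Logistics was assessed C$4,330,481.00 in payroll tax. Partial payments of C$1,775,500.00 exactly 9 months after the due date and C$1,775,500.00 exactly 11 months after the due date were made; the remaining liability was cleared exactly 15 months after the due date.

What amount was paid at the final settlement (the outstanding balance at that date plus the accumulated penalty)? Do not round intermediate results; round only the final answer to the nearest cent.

Monthly rate = 13.2% ÷ 12 = 1.1%
Balance at month 9: C$4,330,481.0000 × (1 + 0.011)^9 = C$4,778,554.4366…
After C$1,775,500.00 payment: C$4,778,554.4366… − C$1,775,500.00 = C$3,003,054.4366…
Balance at month 11: C$3,003,054.4366… × (1 + 0.011)^2 = C$3,069,485.0038…
After C$1,775,500.00 payment: C$3,069,485.0038… − C$1,775,500.00 = C$1,293,985.0038…
Balance at month 15: C$1,293,985.0038… × (1 + 0.011)^4 = C$1,351,866.6852…
Penalty: 15 × 1.25% × C$4,330,481.00 = C$811,965.19…
Final settlement = outstanding balance + penalty = C$1,351,866.6852… + C$811,965.19… = C$2,163,831.87

C$2,163,831.87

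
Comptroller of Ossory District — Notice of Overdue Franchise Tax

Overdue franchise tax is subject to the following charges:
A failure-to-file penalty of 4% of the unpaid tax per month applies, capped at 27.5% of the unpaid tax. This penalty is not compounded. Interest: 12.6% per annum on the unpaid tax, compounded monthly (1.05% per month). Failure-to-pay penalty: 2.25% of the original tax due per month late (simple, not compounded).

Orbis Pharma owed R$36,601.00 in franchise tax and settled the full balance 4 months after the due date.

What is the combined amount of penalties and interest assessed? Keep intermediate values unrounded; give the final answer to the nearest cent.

R$10,711.87

Failure-to-file: 4 × 4% × R$36,601.00 = R$5,856.16 (under the 27.5% cap)
Failure-to-pay penalty = 2.25% × R$36,601.00 × 4 mo = R$3,294.09
Interest: R$36,601.00 × ((1 + 0.0105)^4 − 1) = R$36,601.00 × 0.0426661… = R$1,561.6235…
Penalties + interest = R$9,150.2500 + R$1,561.6235… = R$10,711.87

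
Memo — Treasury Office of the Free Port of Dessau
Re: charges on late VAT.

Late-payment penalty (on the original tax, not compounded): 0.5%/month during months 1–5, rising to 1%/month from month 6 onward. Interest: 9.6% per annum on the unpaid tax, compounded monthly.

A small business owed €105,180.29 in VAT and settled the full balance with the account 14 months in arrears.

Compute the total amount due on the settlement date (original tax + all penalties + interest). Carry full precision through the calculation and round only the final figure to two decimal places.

€129,688.83

Penalty, months 1–5: 5 × 0.5% × €105,180.29 = €2,629.51…
Penalty, months 6–14: 9 × 1% × €105,180.29 = €9,466.23…
Interest (9.6%/yr ÷ 12 = 0.8%/month): €105,180.29 × ((1 + 0.008)^14 − 1) = €12,412.8030…
Total = €105,180.29 + €12,095.7334… + €12,412.8030… = €129,688.83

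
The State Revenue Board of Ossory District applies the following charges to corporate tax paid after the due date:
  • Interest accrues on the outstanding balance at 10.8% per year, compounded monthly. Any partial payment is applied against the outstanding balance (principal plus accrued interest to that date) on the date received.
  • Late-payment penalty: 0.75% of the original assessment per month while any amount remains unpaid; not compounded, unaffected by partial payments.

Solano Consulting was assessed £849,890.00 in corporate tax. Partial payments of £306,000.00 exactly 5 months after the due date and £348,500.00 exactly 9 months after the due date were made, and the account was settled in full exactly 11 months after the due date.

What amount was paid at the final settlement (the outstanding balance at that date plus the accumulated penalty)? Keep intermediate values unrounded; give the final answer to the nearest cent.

Monthly rate = 10.8% ÷ 12 = 0.9%
Balance at month 5: £849,890.0000 × (1 + 0.009)^5 = £888,829.6845…
After £306,000.00 payment: £888,829.6845… − £306,000.00 = £582,829.6845…
Balance at month 9: £582,829.6845… × (1 + 0.009)^4 = £604,096.5118…
After £348,500.00 payment: £604,096.5118… − £348,500.00 = £255,596.5118…
Balance at month 11: £255,596.5118… × (1 + 0.009)^2 = £260,217.9523…
Penalty: 11 × 0.75% × £849,890.00 = £70,115.93…
Final settlement = outstanding balance + penalty = £260,217.9523… + £70,115.93… = £330,333.88

£330,333.88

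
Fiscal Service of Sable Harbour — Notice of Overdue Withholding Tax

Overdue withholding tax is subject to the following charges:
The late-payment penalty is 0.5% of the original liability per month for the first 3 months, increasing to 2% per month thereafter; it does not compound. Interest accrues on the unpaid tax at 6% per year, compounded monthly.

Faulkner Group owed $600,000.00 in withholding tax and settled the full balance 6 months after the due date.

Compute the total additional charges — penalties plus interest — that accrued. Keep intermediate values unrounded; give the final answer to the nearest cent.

$63,226.51

Penalty, months 1–3: 3 × 0.5% × $600,000.00 = $9,000.00
Penalty, months 4–6: 3 × 2% × $600,000.00 = $36,000.00
Interest (6%/yr ÷ 12 = 0.5%/month): $600,000.00 × ((1 + 0.005)^6 − 1) = $18,226.5056…
Penalties + interest = $45,000.0000 + $18,226.5056… = $63,226.51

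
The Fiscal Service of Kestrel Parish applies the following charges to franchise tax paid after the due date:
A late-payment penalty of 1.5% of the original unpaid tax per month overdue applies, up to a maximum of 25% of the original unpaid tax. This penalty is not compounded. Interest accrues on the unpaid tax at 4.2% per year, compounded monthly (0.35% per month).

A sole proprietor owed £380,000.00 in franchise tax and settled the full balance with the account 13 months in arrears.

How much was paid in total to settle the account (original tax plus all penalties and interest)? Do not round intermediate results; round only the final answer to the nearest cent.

£471,757.79

Penalty: 13 × 1.5% × £380,000.00 = £74,100.00 (below the 25% cap of £95,000.00)
Interest: £380,000.00 × ((1 + 0.0035)^13 − 1) = £380,000.00 × 0.0464679… = £17,657.7907…
Total = £380,000.00 + £74,100.0000 + £17,657.7907… = £471,757.79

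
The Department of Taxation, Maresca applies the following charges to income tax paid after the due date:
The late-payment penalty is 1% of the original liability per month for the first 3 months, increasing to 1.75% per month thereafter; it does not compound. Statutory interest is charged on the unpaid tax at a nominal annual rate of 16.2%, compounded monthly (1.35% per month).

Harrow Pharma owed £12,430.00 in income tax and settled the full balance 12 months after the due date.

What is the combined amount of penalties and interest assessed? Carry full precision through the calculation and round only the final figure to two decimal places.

£4,500.74

Penalty, months 1–3: 3 × 1% × £12,430.00 = £372.90
Penalty, months 4–12: 9 × 1.75% × £12,430.00 = £1,957.73…
Interest: £12,430.00 × ((1 + 0.0135)^12 − 1) = £12,430.00 × 0.1745866… = £2,170.1112…
Penalties + interest = £2,330.6250 + £2,170.1112… = £4,500.74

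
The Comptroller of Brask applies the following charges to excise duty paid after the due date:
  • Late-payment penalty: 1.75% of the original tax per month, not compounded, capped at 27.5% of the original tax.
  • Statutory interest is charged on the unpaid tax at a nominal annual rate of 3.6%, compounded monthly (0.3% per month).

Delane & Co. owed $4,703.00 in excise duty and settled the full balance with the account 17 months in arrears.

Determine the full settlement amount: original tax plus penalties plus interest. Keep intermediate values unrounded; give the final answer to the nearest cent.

$6,242.02

Penalty (uncapped): 17 × 1.75% × $4,703.00 = $1,399.14…; cap = 27.5% × $4,703.00 = $1,293.33… → penalty = $1,293.33…
Interest: $4,703.00 × ((1 + 0.003)^17 − 1) = $4,703.00 × 0.0522426… = $245.6967…
Total = $4,703.00 + $1,293.3250 + $245.6967… = $6,242.02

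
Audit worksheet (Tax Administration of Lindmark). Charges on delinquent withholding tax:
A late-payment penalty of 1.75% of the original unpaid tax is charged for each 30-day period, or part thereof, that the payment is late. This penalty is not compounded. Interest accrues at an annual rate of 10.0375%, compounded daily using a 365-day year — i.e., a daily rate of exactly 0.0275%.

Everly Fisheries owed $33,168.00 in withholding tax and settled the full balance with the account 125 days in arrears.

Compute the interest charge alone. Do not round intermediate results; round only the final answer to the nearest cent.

$1,159.81

Interest: $33,168.00 × ((1 + 0.000275)^125 − 1) = $33,168.00 × 0.03496776… = $1,159.8106…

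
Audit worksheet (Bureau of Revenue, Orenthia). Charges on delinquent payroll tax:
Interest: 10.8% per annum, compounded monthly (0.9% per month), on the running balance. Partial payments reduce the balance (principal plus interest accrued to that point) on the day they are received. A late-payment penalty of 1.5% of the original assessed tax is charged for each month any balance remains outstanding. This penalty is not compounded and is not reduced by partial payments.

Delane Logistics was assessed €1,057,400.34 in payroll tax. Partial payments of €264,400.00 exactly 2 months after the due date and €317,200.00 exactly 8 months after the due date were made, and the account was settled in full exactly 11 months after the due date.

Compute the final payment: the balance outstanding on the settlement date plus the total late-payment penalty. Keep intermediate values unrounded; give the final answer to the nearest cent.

€728,948.74

Balance at month 2: €1,057,400.3400 × (1 + 0.009)^2 = €1,076,519.1955…
After €264,400.00 payment: €1,076,519.1955… − €264,400.00 = €812,119.1955…
Balance at month 8: €812,119.1955… × (1 + 0.009)^6 = €856,972.2778…
After €317,200.00 payment: €856,972.2778… − €317,200.00 = €539,772.2778…
Balance at month 11: €539,772.2778… × (1 + 0.009)^3 = €554,477.6875…
Penalty: 11 × 1.5% × €1,057,400.34 = €174,471.06…
Final settlement = outstanding balance + penalty = €554,477.6875… + €174,471.06… = €728,948.74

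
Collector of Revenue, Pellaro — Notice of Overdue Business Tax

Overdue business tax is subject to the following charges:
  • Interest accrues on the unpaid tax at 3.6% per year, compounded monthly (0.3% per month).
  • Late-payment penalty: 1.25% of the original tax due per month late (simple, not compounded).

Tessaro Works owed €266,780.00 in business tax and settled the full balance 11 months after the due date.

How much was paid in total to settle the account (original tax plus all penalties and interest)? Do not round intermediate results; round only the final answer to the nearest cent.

Late-payment penalty: 11 × 1.25% × €266,780.00 = €36,682.25
Interest: €266,780.00 × ((1 + 0.003)^11 − 1) = €266,780.00 × 0.0334995… = €8,936.9918…
Total = €266,780.00 + €36,682.2500 + €8,936.9918… = €312,399.24

€312,399.24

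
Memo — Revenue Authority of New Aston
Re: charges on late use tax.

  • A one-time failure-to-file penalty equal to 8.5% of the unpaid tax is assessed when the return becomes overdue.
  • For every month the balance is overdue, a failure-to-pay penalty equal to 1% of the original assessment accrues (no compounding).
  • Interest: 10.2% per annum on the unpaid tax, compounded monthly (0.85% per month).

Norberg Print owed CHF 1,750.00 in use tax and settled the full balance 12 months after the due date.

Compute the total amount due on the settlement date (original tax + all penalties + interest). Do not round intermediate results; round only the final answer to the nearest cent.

CHF 2,295.84

Failure-to-file penalty: 8.5% × CHF 1,750.00 = CHF 148.75
Failure-to-pay penalty = 1% × CHF 1,750.00 × 12 mo = CHF 210.00
Interest: CHF 1,750.00 × ((1 + 0.0085)^12 − 1) = CHF 1,750.00 × 0.1069062… = CHF 187.0859…
Total = CHF 1,750.00 + CHF 358.7500 + CHF 187.0859… = CHF 2,295.84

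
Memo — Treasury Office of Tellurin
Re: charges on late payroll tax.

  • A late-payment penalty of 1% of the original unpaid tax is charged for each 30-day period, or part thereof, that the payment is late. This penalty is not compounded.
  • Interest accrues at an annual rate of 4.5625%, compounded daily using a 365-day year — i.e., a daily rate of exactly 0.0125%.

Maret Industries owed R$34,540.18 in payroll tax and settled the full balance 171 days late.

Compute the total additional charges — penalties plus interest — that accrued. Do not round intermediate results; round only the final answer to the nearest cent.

Penalty periods: ⌈171/30⌉ = 6; penalty = 6 × 1% × R$34,540.18 = R$2,072.41…
Interest: R$34,540.18 × ((1 + 0.000125)^171 − 1) = R$34,540.18 × 0.02160372… = R$746.1963…
Penalties + interest = R$2,072.4108 + R$746.1963… = R$2,818.61

R$2,818.61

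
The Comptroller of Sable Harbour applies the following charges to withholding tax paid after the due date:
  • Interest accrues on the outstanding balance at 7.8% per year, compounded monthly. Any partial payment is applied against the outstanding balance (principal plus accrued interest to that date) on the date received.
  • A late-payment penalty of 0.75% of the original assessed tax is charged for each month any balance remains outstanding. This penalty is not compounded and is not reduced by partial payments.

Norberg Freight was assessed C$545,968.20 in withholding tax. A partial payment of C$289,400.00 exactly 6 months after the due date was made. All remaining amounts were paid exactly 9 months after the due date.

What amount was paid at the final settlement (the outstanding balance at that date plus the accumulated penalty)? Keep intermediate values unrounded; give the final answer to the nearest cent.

C$320,523.27

Monthly rate = 7.8% ÷ 12 = 0.65%
Balance at month 6: C$545,968.2000 × (1 + 0.0065)^6 = C$567,609.9805…
After C$289,400.00 payment: C$567,609.9805… − C$289,400.00 = C$278,209.9805…
Balance at month 9: C$278,209.9805… × (1 + 0.0065)^3 = C$283,670.4147…
Penalty: 9 × 0.75% × C$545,968.20 = C$36,852.85…
Final settlement = outstanding balance + penalty = C$283,670.4147… + C$36,852.85… = C$320,523.27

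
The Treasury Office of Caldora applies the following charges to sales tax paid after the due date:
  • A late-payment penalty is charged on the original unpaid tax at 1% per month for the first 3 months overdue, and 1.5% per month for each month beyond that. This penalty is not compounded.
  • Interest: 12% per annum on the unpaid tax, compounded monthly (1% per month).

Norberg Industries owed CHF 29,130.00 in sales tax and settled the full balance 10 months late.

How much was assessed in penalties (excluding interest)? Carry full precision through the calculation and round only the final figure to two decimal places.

CHF 3,932.55

Penalty, months 1–3: 3 × 1% × CHF 29,130.00 = CHF 873.90
Penalty, months 4–10: 7 × 1.5% × CHF 29,130.00 = CHF 3,058.65
Total penalty = CHF 873.90 + CHF 3,058.65 = CHF 3,932.55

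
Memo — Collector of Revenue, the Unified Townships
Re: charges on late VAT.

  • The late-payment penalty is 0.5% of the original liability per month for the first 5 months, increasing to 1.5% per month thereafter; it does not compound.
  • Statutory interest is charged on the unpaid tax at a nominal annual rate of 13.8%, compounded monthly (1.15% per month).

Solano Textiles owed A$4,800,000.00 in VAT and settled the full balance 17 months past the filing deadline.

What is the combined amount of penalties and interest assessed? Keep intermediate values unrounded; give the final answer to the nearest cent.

A$2,013,902.86

Penalty, months 1–5: 5 × 0.5% × A$4,800,000.00 = A$120,000.00
Penalty, months 6–17: 12 × 1.5% × A$4,800,000.00 = A$864,000.00
Interest: A$4,800,000.00 × ((1 + 0.0115)^17 − 1) = A$4,800,000.00 × 0.2145631… = A$1,029,902.8566…
Penalties + interest = A$984,000.0000 + A$1,029,902.8566… = A$2,013,902.86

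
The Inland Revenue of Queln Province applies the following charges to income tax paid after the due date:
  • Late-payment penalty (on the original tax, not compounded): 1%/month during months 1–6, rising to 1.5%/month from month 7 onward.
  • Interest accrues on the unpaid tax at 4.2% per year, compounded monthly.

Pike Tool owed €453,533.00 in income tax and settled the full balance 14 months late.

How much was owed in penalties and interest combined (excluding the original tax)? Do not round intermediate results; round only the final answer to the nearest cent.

Penalty, months 1–6: 6 × 1% × €453,533.00 = €27,211.98
Penalty, months 7–14: 8 × 1.5% × €453,533.00 = €54,423.96
Interest (4.2%/yr ÷ 12 = 0.35%/month): €453,533.00 × ((1 + 0.0035)^14 − 1) = €22,735.8396…
Penalties + interest = €81,635.9400 + €22,735.8396… = €104,371.78

€104,371.78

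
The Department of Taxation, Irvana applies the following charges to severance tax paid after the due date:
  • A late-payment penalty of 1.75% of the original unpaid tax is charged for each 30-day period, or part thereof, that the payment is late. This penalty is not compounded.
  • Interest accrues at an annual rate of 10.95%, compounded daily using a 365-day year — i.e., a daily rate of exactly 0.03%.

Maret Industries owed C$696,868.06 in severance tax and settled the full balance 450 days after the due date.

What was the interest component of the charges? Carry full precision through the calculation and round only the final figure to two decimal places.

C$100,706.92

Interest: C$696,868.06 × ((1 + 0.0003)^450 − 1) = C$696,868.06 × 0.14451361… = C$100,706.9207…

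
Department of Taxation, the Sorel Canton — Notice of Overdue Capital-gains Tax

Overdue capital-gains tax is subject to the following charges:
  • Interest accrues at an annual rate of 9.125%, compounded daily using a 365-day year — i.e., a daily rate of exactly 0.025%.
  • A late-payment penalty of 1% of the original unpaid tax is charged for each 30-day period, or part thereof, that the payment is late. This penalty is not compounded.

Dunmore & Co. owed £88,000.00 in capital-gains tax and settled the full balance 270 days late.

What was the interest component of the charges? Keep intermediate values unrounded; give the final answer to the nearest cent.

£6,144.27

Interest: £88,000.00 × ((1 + 0.00025)^270 − 1) = £88,000.00 × 0.06982123… = £6,144.2686…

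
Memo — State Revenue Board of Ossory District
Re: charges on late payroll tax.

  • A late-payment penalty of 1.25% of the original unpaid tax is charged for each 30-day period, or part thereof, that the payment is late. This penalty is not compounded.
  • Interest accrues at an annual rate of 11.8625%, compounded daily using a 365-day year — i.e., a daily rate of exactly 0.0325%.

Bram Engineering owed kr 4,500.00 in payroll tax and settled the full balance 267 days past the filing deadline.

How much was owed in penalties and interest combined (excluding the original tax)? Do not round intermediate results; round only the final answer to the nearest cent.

kr 914.11

Penalty periods: ⌈267/30⌉ = 9; penalty = 9 × 1.25% × kr 4,500.00 = kr 506.25
Interest: kr 4,500.00 × ((1 + 0.000325)^267 − 1) = kr 4,500.00 × 0.09063588… = kr 407.8615…
Penalties + interest = kr 506.2500 + kr 407.8615… = kr 914.11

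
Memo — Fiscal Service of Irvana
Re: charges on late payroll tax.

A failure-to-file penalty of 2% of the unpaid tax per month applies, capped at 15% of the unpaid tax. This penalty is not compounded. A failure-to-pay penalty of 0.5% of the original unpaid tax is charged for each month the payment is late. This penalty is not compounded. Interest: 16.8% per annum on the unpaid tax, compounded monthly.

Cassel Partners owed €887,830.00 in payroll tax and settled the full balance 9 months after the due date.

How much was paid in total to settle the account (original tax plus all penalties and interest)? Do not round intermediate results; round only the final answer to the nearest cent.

€1,179,296.96

Failure-to-file: 9 × 2% × €887,830.00 = €159,809.40, capped at 15% × €887,830.00 = €133,174.50
Failure-to-pay penalty = 0.5% × €887,830.00 × 9 mo = €39,952.35
Interest (16.8%/yr ÷ 12 = 1.4%/month): €887,830.00 × ((1 + 0.014)^9 − 1) = €118,340.1079…
Total = €887,830.00 + €173,126.8500 + €118,340.1079… = €1,179,296.96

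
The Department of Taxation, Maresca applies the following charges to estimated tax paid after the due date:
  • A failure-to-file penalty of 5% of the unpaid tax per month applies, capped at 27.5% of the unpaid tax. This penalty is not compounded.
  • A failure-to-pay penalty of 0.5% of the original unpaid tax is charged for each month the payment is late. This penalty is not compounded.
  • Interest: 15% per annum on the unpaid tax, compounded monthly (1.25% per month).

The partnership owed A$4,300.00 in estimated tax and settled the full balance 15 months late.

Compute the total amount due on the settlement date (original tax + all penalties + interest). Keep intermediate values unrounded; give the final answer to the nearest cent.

A$6,685.77

Failure-to-file: 15 × 5% × A$4,300.00 = A$3,225.00, capped at 27.5% × A$4,300.00 = A$1,182.50
Failure-to-pay penalty: 15 × 0.5% × A$4,300.00 = A$322.50
Interest: A$4,300.00 × ((1 + 0.0125)^15 − 1) = A$4,300.00 × 0.2048292… = A$880.7655…
Total = A$4,300.00 + A$1,505.0000 + A$880.7655… = A$6,685.77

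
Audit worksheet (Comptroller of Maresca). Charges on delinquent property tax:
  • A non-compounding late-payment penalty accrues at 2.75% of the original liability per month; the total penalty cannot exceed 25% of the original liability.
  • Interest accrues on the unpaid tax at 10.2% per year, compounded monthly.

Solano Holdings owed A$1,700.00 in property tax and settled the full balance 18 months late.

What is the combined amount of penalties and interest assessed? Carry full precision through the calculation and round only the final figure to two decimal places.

Penalty (uncapped): 18 × 2.75% × A$1,700.00 = A$841.50; cap = 25% × A$1,700.00 = A$425.00 → penalty = A$425.00
Interest (10.2%/yr ÷ 12 = 0.85%/month): A$1,700.00 × ((1 + 0.0085)^18 − 1) = A$279.7720…
Penalties + interest = A$425.0000 + A$279.7720… = A$704.77

A$704.77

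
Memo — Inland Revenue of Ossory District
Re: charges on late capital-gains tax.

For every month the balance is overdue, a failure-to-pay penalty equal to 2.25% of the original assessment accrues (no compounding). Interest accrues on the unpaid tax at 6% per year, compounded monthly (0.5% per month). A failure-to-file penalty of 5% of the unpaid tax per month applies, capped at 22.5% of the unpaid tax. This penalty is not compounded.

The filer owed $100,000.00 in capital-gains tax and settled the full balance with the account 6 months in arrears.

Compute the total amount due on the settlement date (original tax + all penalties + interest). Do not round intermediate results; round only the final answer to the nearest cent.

$139,037.75

Failure-to-file: 6 × 5% × $100,000.00 = $30,000.00, capped at 22.5% × $100,000.00 = $22,500.00
Failure-to-pay penalty: 6 × 2.25% × $100,000.00 = $13,500.00
Interest: $100,000.00 × ((1 + 0.005)^6 − 1) = $100,000.00 × 0.0303775… = $3,037.7509…
Total = $100,000.00 + $36,000.0000 + $3,037.7509… = $139,037.75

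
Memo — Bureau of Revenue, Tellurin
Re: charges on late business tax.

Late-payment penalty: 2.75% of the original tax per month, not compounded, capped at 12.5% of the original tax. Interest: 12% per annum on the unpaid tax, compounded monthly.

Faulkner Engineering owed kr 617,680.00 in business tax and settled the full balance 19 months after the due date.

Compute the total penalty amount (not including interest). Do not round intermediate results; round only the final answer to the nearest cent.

kr 77,210.00

Penalty (uncapped): 19 × 2.75% × kr 617,680.00 = kr 322,737.80; cap = 12.5% × kr 617,680.00 = kr 77,210.00 → penalty = kr 77,210.00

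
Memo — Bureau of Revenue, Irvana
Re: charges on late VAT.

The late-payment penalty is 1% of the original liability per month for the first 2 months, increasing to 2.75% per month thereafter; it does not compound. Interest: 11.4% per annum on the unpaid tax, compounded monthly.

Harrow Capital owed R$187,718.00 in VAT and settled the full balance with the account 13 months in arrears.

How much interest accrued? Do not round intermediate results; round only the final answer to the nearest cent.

R$24,551.76

Interest (11.4%/yr ÷ 12 = 0.95%/month): R$187,718.00 × ((1 + 0.0095)^13 − 1) = R$24,551.7562…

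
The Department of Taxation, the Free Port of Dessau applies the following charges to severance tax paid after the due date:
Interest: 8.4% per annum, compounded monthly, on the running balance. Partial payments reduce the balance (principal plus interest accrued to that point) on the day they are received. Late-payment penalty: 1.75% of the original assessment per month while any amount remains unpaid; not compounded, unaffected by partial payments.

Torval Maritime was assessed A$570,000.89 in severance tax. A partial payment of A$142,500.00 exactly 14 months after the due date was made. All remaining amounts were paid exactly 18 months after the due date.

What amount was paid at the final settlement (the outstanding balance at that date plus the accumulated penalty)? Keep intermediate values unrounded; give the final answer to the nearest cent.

A$679,276.30

Monthly rate = 8.4% ÷ 12 = 0.7%
Balance at month 14: A$570,000.8900 × (1 + 0.007)^14 = A$628,475.1663…
After A$142,500.00 payment: A$628,475.1663… − A$142,500.00 = A$485,975.1663…
Balance at month 18: A$485,975.1663… × (1 + 0.007)^4 = A$499,726.0155…
Penalty: 18 × 1.75% × A$570,000.89 = A$179,550.28…
Final settlement = outstanding balance + penalty = A$499,726.0155… + A$179,550.28… = A$679,276.30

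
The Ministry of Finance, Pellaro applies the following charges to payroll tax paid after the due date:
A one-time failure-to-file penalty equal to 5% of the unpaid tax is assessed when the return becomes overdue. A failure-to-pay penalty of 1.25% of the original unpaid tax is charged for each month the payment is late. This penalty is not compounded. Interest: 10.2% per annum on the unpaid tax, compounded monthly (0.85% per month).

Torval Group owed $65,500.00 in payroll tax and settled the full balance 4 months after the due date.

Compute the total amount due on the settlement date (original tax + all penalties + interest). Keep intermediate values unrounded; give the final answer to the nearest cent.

$74,305.56

Failure-to-file penalty: 5% × $65,500.00 = $3,275.00
Failure-to-pay penalty = 1.25% × $65,500.00 × 4 mo = $3,275.00
Interest: $65,500.00 × ((1 + 0.0085)^4 − 1) = $65,500.00 × 0.0344360… = $2,255.5555…
Total = $65,500.00 + $6,550.0000 + $2,255.5555… = $74,305.56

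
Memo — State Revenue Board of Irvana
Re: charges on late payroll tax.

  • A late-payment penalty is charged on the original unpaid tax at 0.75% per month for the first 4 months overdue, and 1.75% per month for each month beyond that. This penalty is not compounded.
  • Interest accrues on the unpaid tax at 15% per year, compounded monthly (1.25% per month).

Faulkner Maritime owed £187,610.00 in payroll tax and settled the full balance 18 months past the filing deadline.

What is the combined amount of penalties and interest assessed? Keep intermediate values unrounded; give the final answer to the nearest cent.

Penalty, months 1–4: 4 × 0.75% × £187,610.00 = £5,628.30
Penalty, months 5–18: 14 × 1.75% × £187,610.00 = £45,964.45
Interest: £187,610.00 × ((1 + 0.0125)^18 − 1) = £187,610.00 × 0.2505774… = £47,010.8249…
Penalties + interest = £51,592.7500 + £47,010.8249… = £98,603.57

£98,603.57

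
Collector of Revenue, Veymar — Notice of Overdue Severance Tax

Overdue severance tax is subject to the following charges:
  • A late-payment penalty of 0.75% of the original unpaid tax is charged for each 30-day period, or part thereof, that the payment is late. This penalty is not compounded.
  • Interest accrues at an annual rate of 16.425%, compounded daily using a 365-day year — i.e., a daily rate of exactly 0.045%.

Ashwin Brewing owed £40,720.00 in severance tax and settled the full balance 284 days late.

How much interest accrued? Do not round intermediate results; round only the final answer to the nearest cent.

Interest: £40,720.00 × ((1 + 0.00045)^284 − 1) = £40,720.00 × 0.13629305… = £5,549.8530…

£5,549.85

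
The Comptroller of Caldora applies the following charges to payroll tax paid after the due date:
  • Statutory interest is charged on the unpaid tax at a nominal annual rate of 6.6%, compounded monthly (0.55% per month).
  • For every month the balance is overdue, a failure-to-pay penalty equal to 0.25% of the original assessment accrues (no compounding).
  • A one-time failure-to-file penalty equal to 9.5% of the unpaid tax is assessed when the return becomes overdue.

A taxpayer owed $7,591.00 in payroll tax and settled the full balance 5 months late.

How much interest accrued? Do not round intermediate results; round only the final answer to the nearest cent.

$211.06

Interest: $7,591.00 × ((1 + 0.0055)^5 − 1) = $7,591.00 × 0.0278042… = $211.0614…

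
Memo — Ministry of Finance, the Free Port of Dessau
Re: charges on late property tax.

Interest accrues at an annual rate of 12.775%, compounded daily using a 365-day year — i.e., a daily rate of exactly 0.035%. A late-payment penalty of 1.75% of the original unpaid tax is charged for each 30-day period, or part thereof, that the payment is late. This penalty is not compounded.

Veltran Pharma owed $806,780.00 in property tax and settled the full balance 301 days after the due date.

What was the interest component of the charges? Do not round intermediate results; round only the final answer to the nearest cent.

Interest: $806,780.00 × ((1 + 0.00035)^301 − 1) = $806,780.00 × 0.11107895… = $89,616.2733…

$89,616.27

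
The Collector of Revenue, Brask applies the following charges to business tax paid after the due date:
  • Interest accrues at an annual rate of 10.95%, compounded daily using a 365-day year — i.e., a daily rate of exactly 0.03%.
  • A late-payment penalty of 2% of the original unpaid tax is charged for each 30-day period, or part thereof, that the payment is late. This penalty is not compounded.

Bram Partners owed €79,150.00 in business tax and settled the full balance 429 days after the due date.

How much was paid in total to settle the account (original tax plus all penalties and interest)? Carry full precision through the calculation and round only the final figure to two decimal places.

€113,764.43

Penalty periods: ⌈429/30⌉ = 15; penalty = 15 × 2% × €79,150.00 = €23,745.00
Interest: €79,150.00 × ((1 + 0.0003)^429 − 1) = €79,150.00 × 0.13732692… = €10,869.4254…
Total = €79,150.00 + €23,745.0000 + €10,869.4254… = €113,764.43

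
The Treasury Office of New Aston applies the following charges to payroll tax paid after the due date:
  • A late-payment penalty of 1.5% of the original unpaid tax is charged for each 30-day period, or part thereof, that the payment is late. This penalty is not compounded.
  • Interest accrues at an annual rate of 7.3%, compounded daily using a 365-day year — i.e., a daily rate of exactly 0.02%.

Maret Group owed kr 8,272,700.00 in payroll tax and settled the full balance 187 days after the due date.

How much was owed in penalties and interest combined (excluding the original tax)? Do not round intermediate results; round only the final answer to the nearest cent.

Penalty periods: ⌈187/30⌉ = 7; penalty = 7 × 1.5% × kr 8,272,700.00 = kr 868,633.50
Interest: kr 8,272,700.00 × ((1 + 0.0002)^187 − 1) = kr 8,272,700.00 × 0.03810430… = kr 315,225.4349…
Penalties + interest = kr 868,633.5000 + kr 315,225.4349… = kr 1,183,858.93

kr 1,183,858.93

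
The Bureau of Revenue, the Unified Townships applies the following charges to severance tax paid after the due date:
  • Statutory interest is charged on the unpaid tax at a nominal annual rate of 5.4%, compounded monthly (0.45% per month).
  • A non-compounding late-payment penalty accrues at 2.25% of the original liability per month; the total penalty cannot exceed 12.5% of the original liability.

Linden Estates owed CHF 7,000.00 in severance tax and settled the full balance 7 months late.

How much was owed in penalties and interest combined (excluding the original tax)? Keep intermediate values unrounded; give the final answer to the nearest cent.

CHF 1,098.50

Penalty (uncapped): 7 × 2.25% × CHF 7,000.00 = CHF 1,102.50; cap = 12.5% × CHF 7,000.00 = CHF 875.00 → penalty = CHF 875.00
Interest: CHF 7,000.00 × ((1 + 0.0045)^7 − 1) = CHF 7,000.00 × 0.0319285… = CHF 223.4992…
Penalties + interest = CHF 875.0000 + CHF 223.4992… = CHF 1,098.50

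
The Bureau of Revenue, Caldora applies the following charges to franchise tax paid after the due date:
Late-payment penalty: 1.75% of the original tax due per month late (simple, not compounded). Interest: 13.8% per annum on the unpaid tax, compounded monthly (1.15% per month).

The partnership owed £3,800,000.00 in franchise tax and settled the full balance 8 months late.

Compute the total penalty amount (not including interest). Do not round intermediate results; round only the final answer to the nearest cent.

Late-payment penalty = 1.75% × £3,800,000.00 × 8 mo = £532,000.00

£532,000.00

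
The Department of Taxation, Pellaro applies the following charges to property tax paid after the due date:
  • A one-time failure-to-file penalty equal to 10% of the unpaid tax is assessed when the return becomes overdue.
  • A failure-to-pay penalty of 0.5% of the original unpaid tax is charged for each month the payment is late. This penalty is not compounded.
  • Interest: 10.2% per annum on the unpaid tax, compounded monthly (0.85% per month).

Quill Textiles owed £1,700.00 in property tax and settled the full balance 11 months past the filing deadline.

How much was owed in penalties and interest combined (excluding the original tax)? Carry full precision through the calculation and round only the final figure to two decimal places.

Failure-to-file penalty: 10% × £1,700.00 = £170.00
Failure-to-pay penalty = 0.5% × £1,700.00 × 11 mo = £93.50
Interest: £1,700.00 × ((1 + 0.0085)^11 − 1) = £1,700.00 × 0.0975768… = £165.8806…
Penalties + interest = £263.5000 + £165.8806… = £429.38

£429.38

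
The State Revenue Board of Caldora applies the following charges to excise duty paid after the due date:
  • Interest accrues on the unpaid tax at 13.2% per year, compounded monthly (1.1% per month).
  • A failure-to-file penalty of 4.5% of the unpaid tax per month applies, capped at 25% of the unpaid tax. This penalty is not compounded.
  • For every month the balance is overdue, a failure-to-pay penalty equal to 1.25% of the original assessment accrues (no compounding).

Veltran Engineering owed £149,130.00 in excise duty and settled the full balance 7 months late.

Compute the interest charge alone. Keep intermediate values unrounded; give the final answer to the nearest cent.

£11,868.97

Interest: £149,130.00 × ((1 + 0.011)^7 − 1) = £149,130.00 × 0.0795881… = £11,868.9735…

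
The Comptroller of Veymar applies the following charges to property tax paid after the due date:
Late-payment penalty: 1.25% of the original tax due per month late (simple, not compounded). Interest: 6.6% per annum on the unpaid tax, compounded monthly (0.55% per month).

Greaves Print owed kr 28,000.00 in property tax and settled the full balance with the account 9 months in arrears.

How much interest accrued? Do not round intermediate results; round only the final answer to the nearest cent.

kr 1,416.89

Interest: kr 28,000.00 × ((1 + 0.0055)^9 − 1) = kr 28,000.00 × 0.0506031… = kr 1,416.8866…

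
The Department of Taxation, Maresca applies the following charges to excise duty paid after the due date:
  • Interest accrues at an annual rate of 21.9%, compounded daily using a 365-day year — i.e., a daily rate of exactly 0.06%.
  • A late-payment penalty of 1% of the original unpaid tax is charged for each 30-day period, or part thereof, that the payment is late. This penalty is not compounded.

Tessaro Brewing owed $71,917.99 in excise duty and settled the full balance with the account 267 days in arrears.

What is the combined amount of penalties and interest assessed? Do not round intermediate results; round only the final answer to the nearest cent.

$18,964.00

Penalty periods: ⌈267/30⌉ = 9; penalty = 9 × 1% × $71,917.99 = $6,472.62…
Interest: $71,917.99 × ((1 + 0.0006)^267 − 1) = $71,917.99 × 0.17368921… = $12,491.3789…
Penalties + interest = $6,472.6191 + $12,491.3789… = $18,964.00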